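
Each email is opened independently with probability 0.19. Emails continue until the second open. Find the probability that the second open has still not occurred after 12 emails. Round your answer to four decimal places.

Needing more than 12 emails ⇔ fewer than 2 successes in the first 12. With X ~ Binomial(12, 0.19), P(Y > 12) = P(X ≤ 1).
  k=0: C(12,0)·0.19^0·0.81^12 = 0.079766
  k=1: C(12,1)·0.19^1·0.81^11 = 0.224528
P(X ≤ 1) = 0.304294

0.3043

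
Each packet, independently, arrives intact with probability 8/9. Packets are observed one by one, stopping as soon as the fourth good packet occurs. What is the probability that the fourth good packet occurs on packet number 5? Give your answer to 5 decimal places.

Y = trial on which the fourth success occurs; negative binomial, r=4, p=0.888889.
P(Y=5) = C(4,3) · p^4 · (1−p)^1
= 4 · 0.6243 · 0.11111 = 0.2774645

0.27746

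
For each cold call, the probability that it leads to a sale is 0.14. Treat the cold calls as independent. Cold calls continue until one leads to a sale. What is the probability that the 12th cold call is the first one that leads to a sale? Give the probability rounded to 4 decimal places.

0.0266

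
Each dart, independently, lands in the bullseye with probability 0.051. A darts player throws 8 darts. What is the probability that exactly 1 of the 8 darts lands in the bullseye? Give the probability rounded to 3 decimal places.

0.283

X ~ Binomial(n=8, p=0.051).
P(X=1) = C(8,1) · p^1 · (1−p)^7
= 8 · 0.051 · 0.69321 = 0.28283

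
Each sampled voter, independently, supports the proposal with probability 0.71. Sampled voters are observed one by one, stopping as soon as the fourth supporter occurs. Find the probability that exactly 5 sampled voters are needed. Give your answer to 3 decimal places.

Y = trial on which the fourth success occurs; negative binomial, r=4, p=0.71.
P(Y=5) = C(4,3) · p^4 · (1−p)^1
= 4 · 0.25412 · 0.29 = 0.29478

0.295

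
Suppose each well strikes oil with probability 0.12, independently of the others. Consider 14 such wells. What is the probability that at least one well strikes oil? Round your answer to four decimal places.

P(at least one) = 1 − P(none) = 1 − (1 − 0.12)^14
= 1 − 0.167016 = 0.832984

0.8330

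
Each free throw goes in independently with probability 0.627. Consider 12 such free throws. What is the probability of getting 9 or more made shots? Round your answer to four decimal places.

X ~ Binomial(12, 0.627); P(X ≥ 9) = Σ C(12,k) p^k (1−p)^(12−k) over k:
  k=9: C(12,9)·0.627^9·0.373^3 = 0.170985
  k=10: C(12,10)·0.627^10·0.373^2 = 0.086226
  k=11: C(12,11)·0.627^11·0.373^1 = 0.026353
  k=12: C(12,12)·0.627^12·0.373^0 = 0.003692
Total = 0.287255

0.2873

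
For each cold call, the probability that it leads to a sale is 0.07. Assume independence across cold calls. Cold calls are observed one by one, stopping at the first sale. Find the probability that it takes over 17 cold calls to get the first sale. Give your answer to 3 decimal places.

0.291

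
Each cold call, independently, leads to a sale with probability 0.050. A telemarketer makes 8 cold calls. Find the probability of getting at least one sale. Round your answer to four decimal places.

P(at least one) = 1 − P(none) = 1 − (1 − 0.05)^8
= 1 − 0.663420 = 0.336580

0.3366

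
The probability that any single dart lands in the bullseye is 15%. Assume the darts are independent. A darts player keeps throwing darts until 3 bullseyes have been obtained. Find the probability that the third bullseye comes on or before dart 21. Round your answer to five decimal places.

Finishing within 21 darts ⇔ at least 3 successes in the first 21. With X ~ Binomial(21, 0.15), P(Y ≤ 21) = 1 − P(X ≤ 2).
  k=0: C(21,0)·0.15^0·0.85^21 = 0.0329456
  k=1: C(21,1)·0.15^1·0.85^20 = 0.1220925
  k=2: C(21,2)·0.15^2·0.85^19 = 0.2154574
1 − 0.3704955 = 0.6295045

0.62950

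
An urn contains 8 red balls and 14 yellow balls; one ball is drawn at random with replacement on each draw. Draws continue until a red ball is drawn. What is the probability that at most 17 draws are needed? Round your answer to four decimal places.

0.9995

Y = number of draws to the first success; geometric, p = 0.363636.
P(Y ≤ 17) = 1 − (1−p)^17 = 1 − 0.000460 = 0.999540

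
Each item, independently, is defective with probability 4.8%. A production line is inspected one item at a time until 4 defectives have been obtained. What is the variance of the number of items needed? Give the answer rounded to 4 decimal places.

1652.7778

Y = total items until the fourth success; negative binomial with r=4, p=0.048.
Var(Y) = r(1−p)/p² = 4·0.952 / 0.048² = 1652.777778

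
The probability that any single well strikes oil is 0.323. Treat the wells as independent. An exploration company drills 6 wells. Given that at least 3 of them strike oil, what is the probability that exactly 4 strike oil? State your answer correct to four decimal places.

0.2500

X ~ Binomial(6, 0.323). Want P(X=4 | X≥3) = P(X=4) / P(X≥3).
P(X=4) = C(6,4)·0.323^4·0.677^2 = 0.074831
P(X≥3) = 1 − 0.096279 − 0.275611 − 0.328739 = 0.299371
Ratio = 0.074831 / 0.299371 = 0.249959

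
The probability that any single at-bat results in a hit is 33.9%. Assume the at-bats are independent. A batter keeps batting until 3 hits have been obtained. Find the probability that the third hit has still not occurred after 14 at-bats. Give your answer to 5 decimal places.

Needing more than 14 at-bats ⇔ fewer than 3 successes in the first 14. With X ~ Binomial(14, 0.339), P(Y > 14) = P(X ≤ 2).
  k=0: C(14,0)·0.339^0·0.661^14 = 0.0030396
  k=1: C(14,1)·0.339^1·0.661^13 = 0.0218246
  k=2: C(14,2)·0.339^2·0.661^12 = 0.0727542
P(X ≤ 2) = 0.0976185

0.09762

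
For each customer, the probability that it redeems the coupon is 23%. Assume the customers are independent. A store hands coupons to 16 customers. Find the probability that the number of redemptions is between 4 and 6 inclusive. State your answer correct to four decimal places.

0.4667

X ~ Binomial(16, 0.23); P(4 ≤ X ≤ 6) = Σ C(16,k) p^k (1−p)^(16−k) over k:
  k=4: C(16,4)·0.23^4·0.77^12 = 0.221244
  k=5: C(16,5)·0.23^5·0.77^11 = 0.158606
  k=6: C(16,6)·0.23^6·0.77^10 = 0.086856
Total = 0.466706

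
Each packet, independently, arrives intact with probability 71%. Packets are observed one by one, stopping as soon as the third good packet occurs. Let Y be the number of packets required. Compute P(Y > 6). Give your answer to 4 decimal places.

Needing more than 6 packets ⇔ fewer than 3 successes in the first 6. With X ~ Binomial(6, 0.71), P(Y > 6) = P(X ≤ 2).
  k=0: C(6,0)·0.71^0·0.29^6 = 0.000595
  k=1: C(6,1)·0.71^1·0.29^5 = 0.008738
  k=2: C(6,2)·0.71^2·0.29^4 = 0.053481
P(X ≤ 2) = 0.062814

0.0628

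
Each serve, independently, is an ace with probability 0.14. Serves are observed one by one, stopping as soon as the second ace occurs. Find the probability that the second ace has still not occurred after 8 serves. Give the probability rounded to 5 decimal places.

Needing more than 8 serves ⇔ fewer than 2 successes in the first 8. With X ~ Binomial(8, 0.14), P(Y > 8) = P(X ≤ 1).
  k=0: C(8,0)·0.14^0·0.86^8 = 0.2992179
  k=1: C(8,1)·0.14^1·0.86^7 = 0.3896792
P(X ≤ 1) = 0.6888971

0.68890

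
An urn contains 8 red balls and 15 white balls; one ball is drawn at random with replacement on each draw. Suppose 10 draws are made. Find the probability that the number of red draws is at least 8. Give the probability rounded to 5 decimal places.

0.00461

X ~ Binomial(10, 0.347826); P(X ≥ 8) = Σ C(10,k) p^k (1−p)^(10−k) over k:
  k=8: C(10,8)·0.347826^8·0.652174^2 = 0.0041005
  k=9: C(10,9)·0.347826^9·0.652174^1 = 0.0004860
  k=10: C(10,10)·0.347826^10·0.652174^0 = 0.0000259
Total = 0.0046124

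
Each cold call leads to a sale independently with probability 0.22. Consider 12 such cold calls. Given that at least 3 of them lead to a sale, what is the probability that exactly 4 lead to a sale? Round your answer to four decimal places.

0.3107

X ~ Binomial(12, 0.22). Want P(X=4 | X≥3) = P(X=4) / P(X≥3).
P(X=4) = C(12,4)·0.22^4·0.78^8 = 0.158874
P(X≥3) = 1 − 0.050715 − 0.171650 − 0.266278 = 0.511357
Ratio = 0.158874 / 0.511357 = 0.310691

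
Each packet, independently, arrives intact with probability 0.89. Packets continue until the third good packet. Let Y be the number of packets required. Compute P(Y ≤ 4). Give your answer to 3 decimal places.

0.938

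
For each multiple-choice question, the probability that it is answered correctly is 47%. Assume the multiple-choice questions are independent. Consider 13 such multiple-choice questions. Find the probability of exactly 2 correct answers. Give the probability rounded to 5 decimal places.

X ~ Binomial(n=13, p=0.47).
P(X=2) = C(13,2) · p^2 · (1−p)^11
= 78 · 0.2209 · 0.0009269 = 0.0159707

0.01597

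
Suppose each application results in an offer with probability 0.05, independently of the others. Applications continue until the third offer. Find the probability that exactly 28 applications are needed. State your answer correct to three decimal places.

Y = trial on which the third success occurs; negative binomial, r=3, p=0.05.
P(Y=28) = C(27,2) · p^3 · (1−p)^25
= 351 · 0.000125 · 0.27739 = 0.01217

0.012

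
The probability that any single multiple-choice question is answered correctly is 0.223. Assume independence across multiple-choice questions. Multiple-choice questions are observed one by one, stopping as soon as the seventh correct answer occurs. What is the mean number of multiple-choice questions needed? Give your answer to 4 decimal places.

31.3901

Y = total multiple-choice questions until the seventh success; negative binomial with r=7, p=0.223.
E[Y] = r / p = 7 / 0.223 = 31.390135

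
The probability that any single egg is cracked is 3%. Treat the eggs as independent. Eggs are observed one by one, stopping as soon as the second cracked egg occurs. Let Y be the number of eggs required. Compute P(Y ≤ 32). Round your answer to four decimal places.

Finishing within 32 eggs ⇔ at least 2 successes in the first 32. With X ~ Binomial(32, 0.03), P(Y ≤ 32) = 1 − P(X ≤ 1).
  k=0: C(32,0)·0.03^0·0.97^32 = 0.377308
  k=1: C(32,1)·0.03^1·0.97^31 = 0.373418
1 − 0.750725 = 0.249275

0.2493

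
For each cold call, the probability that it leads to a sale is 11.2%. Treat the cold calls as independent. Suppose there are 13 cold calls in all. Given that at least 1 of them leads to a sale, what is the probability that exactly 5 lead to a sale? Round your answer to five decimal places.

0.01115

X ~ Binomial(13, 0.112). Want P(X=5 | X≥1) = P(X=5) / P(X≥1).
P(X=5) = C(13,5)·0.112^5·0.888^8 = 0.0087695
P(X≥1) = 1 − 0.2134856 = 0.7865144
Ratio = 0.0087695 / 0.7865144 = 0.0111498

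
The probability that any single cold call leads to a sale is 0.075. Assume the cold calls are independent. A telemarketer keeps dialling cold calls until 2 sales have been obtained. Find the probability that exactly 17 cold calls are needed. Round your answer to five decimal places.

0.02795

Y = trial on which the second success occurs; negative binomial, r=2, p=0.075.
P(Y=17) = C(16,1) · p^2 · (1−p)^15
= 16 · 0.005625 · 0.31055 = 0.0279491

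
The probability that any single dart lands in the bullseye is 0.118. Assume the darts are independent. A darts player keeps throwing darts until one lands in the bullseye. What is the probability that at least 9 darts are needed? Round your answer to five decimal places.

Y = number of darts to the first success; geometric, p = 0.118.
P(Y > 8) = P(first 8 all fail) = (1−p)^8 = 0.3662256

0.36623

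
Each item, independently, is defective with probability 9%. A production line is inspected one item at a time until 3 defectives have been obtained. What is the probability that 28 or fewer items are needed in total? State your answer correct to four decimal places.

Finishing within 28 items ⇔ at least 3 successes in the first 28. With X ~ Binomial(28, 0.09), P(Y ≤ 28) = 1 − P(X ≤ 2).
  k=0: C(28,0)·0.09^0·0.91^28 = 0.071311
  k=1: C(28,1)·0.09^1·0.91^27 = 0.197478
  k=2: C(28,2)·0.09^2·0.91^26 = 0.263665
1 − 0.532454 = 0.467546

0.4675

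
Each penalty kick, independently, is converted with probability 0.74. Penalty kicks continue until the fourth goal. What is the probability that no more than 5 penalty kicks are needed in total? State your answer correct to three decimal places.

0.612

Finishing within 5 penalty kicks ⇔ at least 4 successes in the first 5. With X ~ Binomial(5, 0.74), P(Y ≤ 5) = 1 − P(X ≤ 3).
  k=0: C(5,0)·0.74^0·0.26^5 = 0.00119
  k=1: C(5,1)·0.74^1·0.26^4 = 0.01691
  k=2: C(5,2)·0.74^2·0.26^3 = 0.09625
  k=3: C(5,3)·0.74^3·0.26^2 = 0.27393
1 − 0.38827 = 0.61173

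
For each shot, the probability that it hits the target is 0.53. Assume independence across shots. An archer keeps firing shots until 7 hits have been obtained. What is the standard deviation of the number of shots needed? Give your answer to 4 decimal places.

Y = total shots until the seventh success; negative binomial with r=7, p=0.53.
SD(Y) = √[r(1−p)/p²] = √(11.712353) = 3.422332

3.4223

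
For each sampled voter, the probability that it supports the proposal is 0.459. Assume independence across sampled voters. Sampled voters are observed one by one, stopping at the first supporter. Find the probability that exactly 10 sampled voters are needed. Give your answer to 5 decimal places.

Geometric (trials to first success), p = 0.459.
P(Y = 10) = (1−p)^9 · p = 0.0039699 · 0.459 = 0.0018222

0.00182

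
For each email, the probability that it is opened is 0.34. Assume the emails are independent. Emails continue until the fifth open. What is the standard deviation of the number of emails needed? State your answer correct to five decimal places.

5.34291

Y = total emails until the fifth success; negative binomial with r=5, p=0.34.
SD(Y) = √[r(1−p)/p²] = √(28.5467128) = 5.3429124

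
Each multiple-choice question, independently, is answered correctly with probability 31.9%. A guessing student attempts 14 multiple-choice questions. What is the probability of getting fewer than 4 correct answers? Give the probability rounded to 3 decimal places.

0.300

X ~ Binomial(14, 0.319); P(X ≤ 3) = Σ C(14,k) p^k (1−p)^(14−k) over k:
  k=0: C(14,0)·0.319^0·0.681^14 = 0.00461
  k=1: C(14,1)·0.319^1·0.681^13 = 0.03026
  k=2: C(14,2)·0.319^2·0.681^12 = 0.09213
  k=3: C(14,3)·0.319^3·0.681^11 = 0.17262
Total = 0.29962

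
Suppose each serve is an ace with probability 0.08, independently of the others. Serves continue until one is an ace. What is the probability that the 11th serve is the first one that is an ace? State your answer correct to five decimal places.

Geometric (trials to first success), p = 0.08.
P(Y = 11) = (1−p)^10 · p = 0.43439 · 0.08 = 0.0347511

0.03475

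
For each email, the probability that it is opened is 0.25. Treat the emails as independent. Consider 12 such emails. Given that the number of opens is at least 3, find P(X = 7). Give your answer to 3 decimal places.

0.019

X ~ Binomial(12, 0.25). Want P(X=7 | X≥3) = P(X=7) / P(X≥3).
P(X=7) = C(12,7)·0.25^7·0.75^5 = 0.01147
P(X≥3) = 1 − 0.03168 − 0.12671 − 0.23229 = 0.60932
Ratio = 0.01147 / 0.60932 = 0.01883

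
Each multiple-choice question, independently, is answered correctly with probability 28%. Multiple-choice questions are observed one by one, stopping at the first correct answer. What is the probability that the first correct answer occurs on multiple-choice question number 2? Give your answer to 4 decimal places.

0.2016

Geometric (trials to first success), p = 0.28.
P(Y = 2) = (1−p)^1 · p = 0.72 · 0.28 = 0.201600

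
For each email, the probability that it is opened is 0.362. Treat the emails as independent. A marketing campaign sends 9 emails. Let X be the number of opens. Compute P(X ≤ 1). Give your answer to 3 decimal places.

X ~ Binomial(9, 0.362); P(X ≤ 1) = Σ C(9,k) p^k (1−p)^(9−k) over k:
  k=0: C(9,0)·0.362^0·0.638^9 = 0.01751
  k=1: C(9,1)·0.362^1·0.638^8 = 0.08944
Total = 0.10695

0.107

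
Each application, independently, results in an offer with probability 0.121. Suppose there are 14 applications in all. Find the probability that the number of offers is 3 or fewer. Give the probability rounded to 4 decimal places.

X ~ Binomial(14, 0.121); P(X ≤ 3) = Σ C(14,k) p^k (1−p)^(14−k) over k:
  k=0: C(14,0)·0.121^0·0.879^14 = 0.164378
  k=1: C(14,1)·0.121^1·0.879^13 = 0.316788
  k=2: C(14,2)·0.121^2·0.879^12 = 0.283451
  k=3: C(14,3)·0.121^3·0.879^11 = 0.156076
Total = 0.920693

0.9207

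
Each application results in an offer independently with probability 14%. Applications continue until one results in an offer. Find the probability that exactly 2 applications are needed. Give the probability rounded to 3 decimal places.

Geometric (trials to first success), p = 0.14.
P(Y = 2) = (1−p)^1 · p = 0.86 · 0.14 = 0.12040

0.120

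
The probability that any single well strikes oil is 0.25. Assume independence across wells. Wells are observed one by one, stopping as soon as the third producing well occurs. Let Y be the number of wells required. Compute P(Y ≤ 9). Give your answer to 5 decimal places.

0.39932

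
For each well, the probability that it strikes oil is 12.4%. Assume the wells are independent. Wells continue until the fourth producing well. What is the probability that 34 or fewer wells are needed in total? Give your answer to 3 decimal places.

Finishing within 34 wells ⇔ at least 4 successes in the first 34. With X ~ Binomial(34, 0.124), P(Y ≤ 34) = 1 − P(X ≤ 3).
  k=0: C(34,0)·0.124^0·0.876^34 = 0.01110
  k=1: C(34,1)·0.124^1·0.876^33 = 0.05340
  k=2: C(34,2)·0.124^2·0.876^32 = 0.12472
  k=3: C(34,3)·0.124^3·0.876^31 = 0.18831
1 − 0.37753 = 0.62247

0.622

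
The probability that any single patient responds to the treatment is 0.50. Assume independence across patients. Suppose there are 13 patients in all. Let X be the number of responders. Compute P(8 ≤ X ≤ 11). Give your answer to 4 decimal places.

0.2888

X ~ Binomial(13, 0.50); P(8 ≤ X ≤ 11) = Σ C(13,k) p^k (1−p)^(13−k) over k:
  k=8: C(13,8)·0.50^8·0.50^5 = 0.157104
  k=9: C(13,9)·0.50^9·0.50^4 = 0.087280
  k=10: C(13,10)·0.50^10·0.50^3 = 0.034912
  k=11: C(13,11)·0.50^11·0.50^2 = 0.009521
Total = 0.288818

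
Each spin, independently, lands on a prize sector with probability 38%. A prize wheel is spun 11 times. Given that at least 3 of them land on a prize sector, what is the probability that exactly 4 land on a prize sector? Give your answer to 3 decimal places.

X ~ Binomial(11, 0.38). Want P(X=4 | X≥3) = P(X=4) / P(X≥3).
P(X=4) = C(11,4)·0.38^4·0.62^7 = 0.24232
P(X≥3) = 1 − 0.00520 − 0.03508 − 0.10751 = 0.85220
Ratio = 0.24232 / 0.85220 = 0.28435

0.284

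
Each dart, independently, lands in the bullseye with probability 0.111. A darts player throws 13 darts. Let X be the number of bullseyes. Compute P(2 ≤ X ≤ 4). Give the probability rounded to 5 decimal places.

0.42167

X ~ Binomial(13, 0.111); P(2 ≤ X ≤ 4) = Σ C(13,k) p^k (1−p)^(13−k) over k:
  k=2: C(13,2)·0.111^2·0.889^11 = 0.2634268
  k=3: C(13,3)·0.111^3·0.889^10 = 0.1206015
  k=4: C(13,4)·0.111^4·0.889^9 = 0.0376456
Total = 0.4216738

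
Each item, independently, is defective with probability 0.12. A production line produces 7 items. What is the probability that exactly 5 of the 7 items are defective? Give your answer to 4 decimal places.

X ~ Binomial(n=7, p=0.12).
P(X=5) = C(7,5) · p^5 · (1−p)^2
= 21 · 2.4883e-05 · 0.7744 = 0.000405

0.0004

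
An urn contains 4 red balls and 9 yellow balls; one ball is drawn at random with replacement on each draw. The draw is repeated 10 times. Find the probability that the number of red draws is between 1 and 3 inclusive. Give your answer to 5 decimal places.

0.60369

X ~ Binomial(10, 0.307692); P(1 ≤ X ≤ 3) = Σ C(10,k) p^k (1−p)^(10−k) over k:
  k=1: C(10,1)·0.307692^1·0.692308^9 = 0.1124111
  k=2: C(10,2)·0.307692^2·0.692308^8 = 0.2248221
  k=3: C(10,3)·0.307692^3·0.692308^7 = 0.2664559
Total = 0.6036890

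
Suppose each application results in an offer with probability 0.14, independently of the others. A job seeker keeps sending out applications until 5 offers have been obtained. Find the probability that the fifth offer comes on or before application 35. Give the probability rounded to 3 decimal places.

0.554

Finishing within 35 applications ⇔ at least 5 successes in the first 35. With X ~ Binomial(35, 0.14), P(Y ≤ 35) = 1 − P(X ≤ 4).
  k=0: C(35,0)·0.14^0·0.86^35 = 0.00510
  k=1: C(35,1)·0.14^1·0.86^34 = 0.02905
  k=2: C(35,2)·0.14^2·0.86^33 = 0.08039
  k=3: C(35,3)·0.14^3·0.86^32 = 0.14396
  k=4: C(35,4)·0.14^4·0.86^31 = 0.18748
1 − 0.44599 = 0.55401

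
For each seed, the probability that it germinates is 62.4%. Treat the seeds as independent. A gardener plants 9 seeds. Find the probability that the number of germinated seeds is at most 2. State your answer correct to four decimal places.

0.0173

X ~ Binomial(9, 0.624); P(X ≤ 2) = Σ C(9,k) p^k (1−p)^(9−k) over k:
  k=0: C(9,0)·0.624^0·0.376^9 = 0.000150
  k=1: C(9,1)·0.624^1·0.376^8 = 0.002244
  k=2: C(9,2)·0.624^2·0.376^7 = 0.014893
Total = 0.017287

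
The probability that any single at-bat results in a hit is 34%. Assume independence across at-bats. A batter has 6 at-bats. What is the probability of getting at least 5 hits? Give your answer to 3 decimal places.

X ~ Binomial(6, 0.34); P(X ≥ 5) = Σ C(6,k) p^k (1−p)^(6−k) over k:
  k=5: C(6,5)·0.34^5·0.66^1 = 0.01799
  k=6: C(6,6)·0.34^6·0.66^0 = 0.00154
Total = 0.01954

0.020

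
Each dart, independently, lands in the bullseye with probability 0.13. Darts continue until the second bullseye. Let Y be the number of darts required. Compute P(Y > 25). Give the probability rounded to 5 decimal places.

0.14567

Needing more than 25 darts ⇔ fewer than 2 successes in the first 25. With X ~ Binomial(25, 0.13), P(Y > 25) = P(X ≤ 1).
  k=0: C(25,0)·0.13^0·0.87^25 = 0.0307596
  k=1: C(25,1)·0.13^1·0.87^24 = 0.1149067
P(X ≤ 1) = 0.1456664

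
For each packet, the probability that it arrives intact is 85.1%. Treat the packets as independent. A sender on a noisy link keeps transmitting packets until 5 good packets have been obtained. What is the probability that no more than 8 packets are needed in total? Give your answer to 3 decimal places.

0.979

Finishing within 8 packets ⇔ at least 5 successes in the first 8. With X ~ Binomial(8, 0.851), P(Y ≤ 8) = 1 − P(X ≤ 4).
  k=0: C(8,0)·0.851^0·0.149^8 = 0.00000
  k=1: C(8,1)·0.851^1·0.149^7 = 0.00001
  k=2: C(8,2)·0.851^2·0.149^6 = 0.00022
  k=3: C(8,3)·0.851^3·0.149^5 = 0.00253
  k=4: C(8,4)·0.851^4·0.149^4 = 0.01810
1 − 0.02086 = 0.97914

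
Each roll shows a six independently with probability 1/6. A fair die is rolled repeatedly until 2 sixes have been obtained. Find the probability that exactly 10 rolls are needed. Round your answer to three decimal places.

Y = trial on which the second success occurs; negative binomial, r=2, p=0.166667.
P(Y=10) = C(9,1) · p^2 · (1−p)^8
= 9 · 0.027778 · 0.23257 = 0.05814

0.058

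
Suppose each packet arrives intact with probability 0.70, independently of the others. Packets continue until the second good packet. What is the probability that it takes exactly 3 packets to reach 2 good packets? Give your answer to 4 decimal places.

0.2940

Y = trial on which the second success occurs; negative binomial, r=2, p=0.70.
P(Y=3) = C(2,1) · p^2 · (1−p)^1
= 2 · 0.49 · 0.3 = 0.294000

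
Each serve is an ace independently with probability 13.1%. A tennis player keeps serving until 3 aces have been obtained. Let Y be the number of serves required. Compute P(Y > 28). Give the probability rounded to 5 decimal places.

Needing more than 28 serves ⇔ fewer than 3 successes in the first 28. With X ~ Binomial(28, 0.131), P(Y > 28) = P(X ≤ 2).
  k=0: C(28,0)·0.131^0·0.869^28 = 0.0196134
  k=1: C(28,1)·0.131^1·0.869^27 = 0.0827872
  k=2: C(28,2)·0.131^2·0.869^26 = 0.1684801
P(X ≤ 2) = 0.2708807

0.27088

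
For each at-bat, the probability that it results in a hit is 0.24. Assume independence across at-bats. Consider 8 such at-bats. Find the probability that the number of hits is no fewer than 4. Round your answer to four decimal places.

0.1004

X ~ Binomial(8, 0.24); P(X ≥ 4) = Σ C(8,k) p^k (1−p)^(8−k) over k:
  k=4: C(8,4)·0.24^4·0.76^4 = 0.077481
  k=5: C(8,5)·0.24^5·0.76^3 = 0.019574
  k=6: C(8,6)·0.24^6·0.76^2 = 0.003091
  k=7: C(8,7)·0.24^7·0.76^1 = 0.000279
  k=8: C(8,8)·0.24^8·0.76^0 = 0.000011
Total = 0.100436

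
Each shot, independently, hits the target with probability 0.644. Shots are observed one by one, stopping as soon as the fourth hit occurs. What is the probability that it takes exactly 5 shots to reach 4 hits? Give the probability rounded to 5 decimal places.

0.24494

Y = trial on which the fourth success occurs; negative binomial, r=4, p=0.644.
P(Y=5) = C(4,3) · p^4 · (1−p)^1
= 4 · 0.17201 · 0.356 = 0.2449365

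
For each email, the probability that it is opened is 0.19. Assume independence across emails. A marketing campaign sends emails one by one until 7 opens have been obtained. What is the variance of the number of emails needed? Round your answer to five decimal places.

157.06371

Y = total emails until the seventh success; negative binomial with r=7, p=0.19.
Var(Y) = r(1−p)/p² = 7·0.81 / 0.19² = 157.0637119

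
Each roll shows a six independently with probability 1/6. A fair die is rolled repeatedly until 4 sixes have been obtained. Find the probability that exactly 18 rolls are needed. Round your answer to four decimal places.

Y = trial on which the fourth success occurs; negative binomial, r=4, p=0.166667.
P(Y=18) = C(17,3) · p^4 · (1−p)^14
= 680 · 0.0007716 · 0.077887 = 0.040866

0.0409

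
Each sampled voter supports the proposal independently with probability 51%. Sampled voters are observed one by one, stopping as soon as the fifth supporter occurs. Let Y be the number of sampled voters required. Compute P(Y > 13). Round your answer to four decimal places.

0.1183

Needing more than 13 sampled voters ⇔ fewer than 5 successes in the first 13. With X ~ Binomial(13, 0.51), P(Y > 13) = P(X ≤ 4).
  k=0: C(13,0)·0.51^0·0.49^13 = 0.000094
  k=1: C(13,1)·0.51^1·0.49^12 = 0.001270
  k=2: C(13,2)·0.51^2·0.49^11 = 0.007932
  k=3: C(13,3)·0.51^3·0.49^10 = 0.030272
  k=4: C(13,4)·0.51^4·0.49^9 = 0.078768
P(X ≤ 4) = 0.118336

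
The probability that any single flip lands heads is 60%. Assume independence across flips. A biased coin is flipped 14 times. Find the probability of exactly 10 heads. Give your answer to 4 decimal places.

0.1549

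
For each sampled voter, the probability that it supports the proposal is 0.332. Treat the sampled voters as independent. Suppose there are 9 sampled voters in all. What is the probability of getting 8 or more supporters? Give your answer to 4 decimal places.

X ~ Binomial(9, 0.332); P(X ≥ 8) = Σ C(9,k) p^k (1−p)^(9−k) over k:
  k=8: C(9,8)·0.332^8·0.668^1 = 0.000887
  k=9: C(9,9)·0.332^9·0.668^0 = 0.000049
Total = 0.000936

0.0009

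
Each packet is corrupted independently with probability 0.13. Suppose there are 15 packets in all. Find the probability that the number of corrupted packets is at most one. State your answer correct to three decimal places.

X ~ Binomial(15, 0.13); P(X ≤ 1) = Σ C(15,k) p^k (1−p)^(15−k) over k:
  k=0: C(15,0)·0.13^0·0.87^15 = 0.12382
  k=1: C(15,1)·0.13^1·0.87^14 = 0.27753
Total = 0.40135

0.401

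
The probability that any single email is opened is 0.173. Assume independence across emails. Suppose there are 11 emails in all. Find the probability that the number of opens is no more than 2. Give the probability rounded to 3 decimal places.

X ~ Binomial(11, 0.173); P(X ≤ 2) = Σ C(11,k) p^k (1−p)^(11−k) over k:
  k=0: C(11,0)·0.173^0·0.827^11 = 0.12375
  k=1: C(11,1)·0.173^1·0.827^10 = 0.28477
  k=2: C(11,2)·0.173^2·0.827^9 = 0.29785
Total = 0.70638

0.706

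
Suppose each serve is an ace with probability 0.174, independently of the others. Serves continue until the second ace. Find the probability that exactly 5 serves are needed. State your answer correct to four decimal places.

0.0682

Y = trial on which the second success occurs; negative binomial, r=2, p=0.174.
P(Y=5) = C(4,1) · p^2 · (1−p)^3
= 4 · 0.030276 · 0.56356 = 0.068249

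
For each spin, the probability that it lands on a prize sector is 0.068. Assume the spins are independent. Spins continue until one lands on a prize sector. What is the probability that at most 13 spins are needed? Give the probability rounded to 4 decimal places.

Y = number of spins to the first success; geometric, p = 0.068.
P(Y ≤ 13) = 1 − (1−p)^13 = 1 − 0.400320 = 0.599680

0.5997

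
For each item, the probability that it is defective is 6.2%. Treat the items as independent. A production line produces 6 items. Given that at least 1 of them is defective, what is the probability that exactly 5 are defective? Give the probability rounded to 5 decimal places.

0.00002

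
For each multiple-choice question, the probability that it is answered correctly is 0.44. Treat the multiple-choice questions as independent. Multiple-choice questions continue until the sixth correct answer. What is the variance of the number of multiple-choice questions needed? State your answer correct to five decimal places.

Y = total multiple-choice questions until the sixth success; negative binomial with r=6, p=0.44.
Var(Y) = r(1−p)/p² = 6·0.56 / 0.44² = 17.3553719

17.35537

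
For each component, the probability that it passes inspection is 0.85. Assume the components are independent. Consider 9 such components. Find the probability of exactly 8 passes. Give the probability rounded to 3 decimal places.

0.368

X ~ Binomial(n=9, p=0.85).
P(X=8) = C(9,8) · p^8 · (1−p)^1
= 9 · 0.27249 · 0.15 = 0.36786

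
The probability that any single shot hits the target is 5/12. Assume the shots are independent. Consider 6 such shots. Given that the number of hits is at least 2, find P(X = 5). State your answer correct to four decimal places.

0.0555

X ~ Binomial(6, 0.416667). Want P(X=5 | X≥2) = P(X=5) / P(X≥2).
P(X=5) = C(6,5)·0.416667^5·0.583333^1 = 0.043955
P(X≥2) = 1 − 0.039400 − 0.168859 = 0.791741
Ratio = 0.043955 / 0.791741 = 0.055517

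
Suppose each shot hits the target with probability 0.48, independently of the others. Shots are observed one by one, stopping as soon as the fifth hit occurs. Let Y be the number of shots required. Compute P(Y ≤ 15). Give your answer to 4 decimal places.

0.9201

Finishing within 15 shots ⇔ at least 5 successes in the first 15. With X ~ Binomial(15, 0.48), P(Y ≤ 15) = 1 − P(X ≤ 4).
  k=0: C(15,0)·0.48^0·0.52^15 = 0.000055
  k=1: C(15,1)·0.48^1·0.52^14 = 0.000761
  k=2: C(15,2)·0.48^2·0.52^13 = 0.004917
  k=3: C(15,3)·0.48^3·0.52^12 = 0.019669
  k=4: C(15,4)·0.48^4·0.52^11 = 0.054467
1 − 0.079869 = 0.920131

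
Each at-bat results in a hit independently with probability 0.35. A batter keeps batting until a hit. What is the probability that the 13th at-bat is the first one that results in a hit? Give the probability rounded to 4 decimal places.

Geometric (trials to first success), p = 0.35.
P(Y = 13) = (1−p)^12 · p = 0.005688 · 0.35 = 0.001991

0.0020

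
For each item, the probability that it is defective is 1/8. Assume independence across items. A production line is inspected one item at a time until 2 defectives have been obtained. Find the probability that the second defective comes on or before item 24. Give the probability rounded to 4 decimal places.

0.8203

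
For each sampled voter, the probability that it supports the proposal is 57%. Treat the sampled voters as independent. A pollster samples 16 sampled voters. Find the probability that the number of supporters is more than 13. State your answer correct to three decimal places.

X ~ Binomial(16, 0.57); P(X ≥ 14) = Σ C(16,k) p^k (1−p)^(16−k) over k:
  k=14: C(16,14)·0.57^14·0.43^2 = 0.00848
  k=15: C(16,15)·0.57^15·0.43^1 = 0.00150
  k=16: C(16,16)·0.57^16·0.43^0 = 0.00012
Total = 0.01010

0.010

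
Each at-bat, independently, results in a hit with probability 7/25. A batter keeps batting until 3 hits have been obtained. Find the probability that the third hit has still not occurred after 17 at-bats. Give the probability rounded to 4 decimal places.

0.1058

Needing more than 17 at-bats ⇔ fewer than 3 successes in the first 17. With X ~ Binomial(17, 0.28), P(Y > 17) = P(X ≤ 2).
  k=0: C(17,0)·0.28^0·0.72^17 = 0.003755
  k=1: C(17,1)·0.28^1·0.72^16 = 0.024827
  k=2: C(17,2)·0.28^2·0.72^15 = 0.077240
P(X ≤ 2) = 0.105823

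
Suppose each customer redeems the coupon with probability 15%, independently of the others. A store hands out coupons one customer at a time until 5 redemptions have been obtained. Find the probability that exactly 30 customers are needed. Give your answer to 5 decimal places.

0.03102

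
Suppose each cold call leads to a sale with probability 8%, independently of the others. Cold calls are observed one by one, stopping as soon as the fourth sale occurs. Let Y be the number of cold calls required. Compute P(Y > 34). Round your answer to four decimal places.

0.7125

Needing more than 34 cold calls ⇔ fewer than 4 successes in the first 34. With X ~ Binomial(34, 0.08), P(Y > 34) = P(X ≤ 3).
  k=0: C(34,0)·0.08^0·0.92^34 = 0.058720
  k=1: C(34,1)·0.08^1·0.92^33 = 0.173607
  k=2: C(34,2)·0.08^2·0.92^32 = 0.249088
  k=3: C(34,3)·0.08^3·0.92^31 = 0.231038
P(X ≤ 3) = 0.712454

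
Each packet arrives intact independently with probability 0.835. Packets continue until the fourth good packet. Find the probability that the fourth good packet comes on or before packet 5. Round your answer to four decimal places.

0.8070

Finishing within 5 packets ⇔ at least 4 successes in the first 5. With X ~ Binomial(5, 0.835), P(Y ≤ 5) = 1 − P(X ≤ 3).
  k=0: C(5,0)·0.835^0·0.165^5 = 0.000122
  k=1: C(5,1)·0.835^1·0.165^4 = 0.003095
  k=2: C(5,2)·0.835^2·0.165^3 = 0.031320
  k=3: C(5,3)·0.835^3·0.165^2 = 0.158499
1 − 0.193036 = 0.806964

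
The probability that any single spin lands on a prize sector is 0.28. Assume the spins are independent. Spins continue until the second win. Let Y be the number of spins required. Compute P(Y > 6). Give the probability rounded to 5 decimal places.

Needing more than 6 spins ⇔ fewer than 2 successes in the first 6. With X ~ Binomial(6, 0.28), P(Y > 6) = P(X ≤ 1).
  k=0: C(6,0)·0.28^0·0.72^6 = 0.1393141
  k=1: C(6,1)·0.28^1·0.72^5 = 0.3250662
P(X ≤ 1) = 0.4643802

0.46438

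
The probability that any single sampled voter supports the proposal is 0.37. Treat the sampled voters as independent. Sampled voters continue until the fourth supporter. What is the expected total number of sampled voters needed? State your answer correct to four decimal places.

Y = total sampled voters until the fourth success; negative binomial with r=4, p=0.37.
E[Y] = r / p = 4 / 0.37 = 10.810811

10.8108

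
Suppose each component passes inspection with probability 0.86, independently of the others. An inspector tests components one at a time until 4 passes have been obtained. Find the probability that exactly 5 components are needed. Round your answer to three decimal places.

Y = trial on which the fourth success occurs; negative binomial, r=4, p=0.86.
P(Y=5) = C(4,3) · p^4 · (1−p)^1
= 4 · 0.54701 · 0.14 = 0.30632

0.306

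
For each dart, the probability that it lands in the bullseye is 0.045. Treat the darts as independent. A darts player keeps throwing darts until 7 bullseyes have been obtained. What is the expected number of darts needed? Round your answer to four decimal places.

155.5556

Y = total darts until the seventh success; negative binomial with r=7, p=0.045.
E[Y] = r / p = 7 / 0.045 = 155.555556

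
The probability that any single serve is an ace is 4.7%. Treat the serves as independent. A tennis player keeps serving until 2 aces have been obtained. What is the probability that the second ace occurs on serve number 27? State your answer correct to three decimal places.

Y = trial on which the second success occurs; negative binomial, r=2, p=0.047.
P(Y=27) = C(26,1) · p^2 · (1−p)^25
= 26 · 0.002209 · 0.30014 = 0.01724

0.017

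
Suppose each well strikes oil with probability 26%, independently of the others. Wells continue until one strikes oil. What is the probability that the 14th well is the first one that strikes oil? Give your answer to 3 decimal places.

0.005

Geometric (trials to first success), p = 0.26.
P(Y = 14) = (1−p)^13 · p = 0.019953 · 0.26 = 0.00519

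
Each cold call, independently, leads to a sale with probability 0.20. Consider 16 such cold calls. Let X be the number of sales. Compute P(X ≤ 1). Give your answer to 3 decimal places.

X ~ Binomial(16, 0.20); P(X ≤ 1) = Σ C(16,k) p^k (1−p)^(16−k) over k:
  k=0: C(16,0)·0.20^0·0.80^16 = 0.02815
  k=1: C(16,1)·0.20^1·0.80^15 = 0.11259
Total = 0.14074

0.141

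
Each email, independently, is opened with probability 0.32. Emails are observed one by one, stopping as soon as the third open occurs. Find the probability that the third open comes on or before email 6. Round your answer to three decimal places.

Finishing within 6 emails ⇔ at least 3 successes in the first 6. With X ~ Binomial(6, 0.32), P(Y ≤ 6) = 1 − P(X ≤ 2).
  k=0: C(6,0)·0.32^0·0.68^6 = 0.09887
  k=1: C(6,1)·0.32^1·0.68^5 = 0.27916
  k=2: C(6,2)·0.32^2·0.68^4 = 0.32842
1 − 0.70644 = 0.29356

0.294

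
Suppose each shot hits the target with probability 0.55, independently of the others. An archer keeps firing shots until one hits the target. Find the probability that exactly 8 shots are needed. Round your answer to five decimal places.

0.00206

Geometric (trials to first success), p = 0.55.
P(Y = 8) = (1−p)^7 · p = 0.0037367 · 0.55 = 0.0020552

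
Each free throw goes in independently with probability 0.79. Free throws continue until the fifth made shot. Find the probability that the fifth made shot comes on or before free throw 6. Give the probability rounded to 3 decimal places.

Finishing within 6 free throws ⇔ at least 5 successes in the first 6. With X ~ Binomial(6, 0.79), P(Y ≤ 6) = 1 − P(X ≤ 4).
  k=0: C(6,0)·0.79^0·0.21^6 = 0.00009
  k=1: C(6,1)·0.79^1·0.21^5 = 0.00194
  k=2: C(6,2)·0.79^2·0.21^4 = 0.01821
  k=3: C(6,3)·0.79^3·0.21^3 = 0.09132
  k=4: C(6,4)·0.79^4·0.21^2 = 0.25765
1 − 0.36920 = 0.63080

0.631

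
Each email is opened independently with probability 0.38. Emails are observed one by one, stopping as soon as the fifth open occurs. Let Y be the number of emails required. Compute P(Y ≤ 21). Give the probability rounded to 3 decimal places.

Finishing within 21 emails ⇔ at least 5 successes in the first 21. With X ~ Binomial(21, 0.38), P(Y ≤ 21) = 1 − P(X ≤ 4).
  k=0: C(21,0)·0.38^0·0.62^21 = 0.00004
  k=1: C(21,1)·0.38^1·0.62^20 = 0.00056
  k=2: C(21,2)·0.38^2·0.62^19 = 0.00345
  k=3: C(21,3)·0.38^3·0.62^18 = 0.01337
  k=4: C(21,4)·0.38^4·0.62^17 = 0.03689
1 − 0.05431 = 0.94569

0.946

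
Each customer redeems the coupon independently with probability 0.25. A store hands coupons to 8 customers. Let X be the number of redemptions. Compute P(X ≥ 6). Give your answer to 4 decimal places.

X ~ Binomial(8, 0.25); P(X ≥ 6) = Σ C(8,k) p^k (1−p)^(8−k) over k:
  k=6: C(8,6)·0.25^6·0.75^2 = 0.003845
  k=7: C(8,7)·0.25^7·0.75^1 = 0.000366
  k=8: C(8,8)·0.25^8·0.75^0 = 0.000015
Total = 0.004227

0.0042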